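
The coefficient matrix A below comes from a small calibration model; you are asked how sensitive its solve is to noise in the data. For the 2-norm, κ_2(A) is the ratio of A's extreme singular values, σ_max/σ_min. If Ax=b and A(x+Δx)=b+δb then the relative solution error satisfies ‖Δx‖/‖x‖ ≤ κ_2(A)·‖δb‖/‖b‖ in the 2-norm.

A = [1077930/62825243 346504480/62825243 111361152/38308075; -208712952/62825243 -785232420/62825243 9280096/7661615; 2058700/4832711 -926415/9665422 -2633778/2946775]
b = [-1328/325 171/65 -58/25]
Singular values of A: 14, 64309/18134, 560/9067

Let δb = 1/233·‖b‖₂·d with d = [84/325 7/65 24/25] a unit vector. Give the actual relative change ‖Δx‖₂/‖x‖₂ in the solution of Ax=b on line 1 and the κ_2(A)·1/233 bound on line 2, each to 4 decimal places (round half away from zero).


σ_max = 14, σ_min = 560/9067
κ = σ_max/σ_min = 14/(560/9067) = 226.6750
worst-case relative error ≤ 226.6750 × 1/233 = 0.9729
solve Ax = b  →  x = [-43.5943 9.5159 -19.2026]
‖b‖ = 5.3852, ‖x‖ = 48.5773
with δb = [0.0060 0.0025 0.0222], A·Δx = δb → ‖Δx‖ = 0.3742
realised ‖Δx‖/‖x‖ = 0.0077
tightness: 0.0077 against a bound of 0.9729 (unrounded ratio ≈ 0.0079)

0.0077
0.9729


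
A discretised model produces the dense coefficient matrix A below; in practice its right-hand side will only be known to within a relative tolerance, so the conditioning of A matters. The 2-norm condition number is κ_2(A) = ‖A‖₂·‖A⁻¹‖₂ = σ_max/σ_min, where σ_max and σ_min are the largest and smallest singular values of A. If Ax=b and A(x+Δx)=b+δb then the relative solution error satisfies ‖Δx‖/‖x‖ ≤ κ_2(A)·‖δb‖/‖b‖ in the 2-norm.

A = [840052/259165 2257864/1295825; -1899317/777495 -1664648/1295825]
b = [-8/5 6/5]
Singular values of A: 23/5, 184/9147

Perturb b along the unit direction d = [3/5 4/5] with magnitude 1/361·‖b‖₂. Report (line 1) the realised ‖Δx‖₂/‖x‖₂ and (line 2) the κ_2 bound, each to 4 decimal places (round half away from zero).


from the listed singular values, σ₁ = 23/5, σ_n = 184/9147
κ = σ_max/σ_min = (23/5)/(184/9147) = 228.6750
perturbation bound = 228.6750·1/361 = 0.6334
solve Ax = b  →  x = [-0.3836 -0.2046]
2-norm of b is 2.0000; of x, 0.4348
δb = ε·‖b‖·d = [0.0033 0.0044]; solving A·Δx = δb gives ‖Δx‖ = 0.2754
dividing the unrounded norms, ‖Δx‖/‖x‖ = 0.6334
realised/bound = 1 exactly: the bound is attained for this b and d

0.6334
0.6334


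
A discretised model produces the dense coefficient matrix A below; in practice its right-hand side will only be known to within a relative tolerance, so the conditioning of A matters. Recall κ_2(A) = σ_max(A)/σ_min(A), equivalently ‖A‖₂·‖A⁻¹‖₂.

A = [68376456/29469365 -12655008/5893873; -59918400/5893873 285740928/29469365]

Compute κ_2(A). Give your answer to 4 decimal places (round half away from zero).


309.8125

AᵀA = [56175316001856/516623125225 -10699847601408/103324625045; -10699847601408/103324625045 50952771339264/516623125225]; tr = 25476358464/122859245, det = 6879707136/15357405625
solving λ² − 25476358464/122859245·λ + 6879707136/15357405625 = 0 gives λ = 5184/25, 1327104/614296225
κ_2(A) = √(λ_max/λ_min) = √((5184/25) / (1327104/614296225)) = 309.8125


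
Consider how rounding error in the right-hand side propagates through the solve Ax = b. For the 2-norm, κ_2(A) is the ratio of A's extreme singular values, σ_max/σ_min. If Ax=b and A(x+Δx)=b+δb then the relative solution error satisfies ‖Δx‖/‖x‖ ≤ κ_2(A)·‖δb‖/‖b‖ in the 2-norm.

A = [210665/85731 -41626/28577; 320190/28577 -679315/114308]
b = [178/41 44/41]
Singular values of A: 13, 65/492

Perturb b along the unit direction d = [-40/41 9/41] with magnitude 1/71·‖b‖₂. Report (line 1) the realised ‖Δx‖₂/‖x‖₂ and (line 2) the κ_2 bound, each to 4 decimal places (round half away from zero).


0.0157
1.3859

from the listed singular values, σ₁ = 13, σ_n = 65/492
condition number: 13 ÷ (65/492) = 98.4000
κ_2(A)·‖δb‖/‖b‖ = 1.3859
solve Ax = b  →  x = [-14.1122 -26.7873]
‖b‖ = 4.4721, ‖x‖ = 30.2773
with δb = [-0.0615 0.0138], A·Δx = δb → ‖Δx‖ = 0.4768
realised ‖Δx‖/‖x‖ = 0.0157
so the bound overstates the realised error by a factor of ≈ 88.0128 (computed from the unrounded values)


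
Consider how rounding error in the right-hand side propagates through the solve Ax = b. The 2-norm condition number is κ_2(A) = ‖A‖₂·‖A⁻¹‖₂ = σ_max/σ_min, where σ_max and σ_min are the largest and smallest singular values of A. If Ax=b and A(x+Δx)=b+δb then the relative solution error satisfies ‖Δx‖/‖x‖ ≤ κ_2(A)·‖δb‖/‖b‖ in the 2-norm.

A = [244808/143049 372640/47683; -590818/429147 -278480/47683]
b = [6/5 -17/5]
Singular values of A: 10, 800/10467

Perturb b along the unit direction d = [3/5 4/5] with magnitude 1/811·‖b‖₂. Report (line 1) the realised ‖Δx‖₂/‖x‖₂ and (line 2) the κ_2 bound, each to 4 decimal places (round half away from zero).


0.0022
0.1613

from the listed singular values, σ₁ = 10, σ_n = 800/10467
κ_2(A) = 10 / (800/10467) = 130.8375
κ_2(A)·‖δb‖/‖b‖ = 0.1613
solve Ax = b  →  x = [25.5951 -5.4514]
‖b‖ = 3.6056, ‖x‖ = 26.1692
Δx = A⁻¹·δb where δb = 1/811·3.6056·d; ‖Δx‖ = 0.0582
dividing the unrounded norms, ‖Δx‖/‖x‖ = 0.0022
tightness: 0.0022 against a bound of 0.1613 (unrounded ratio ≈ 0.0138)


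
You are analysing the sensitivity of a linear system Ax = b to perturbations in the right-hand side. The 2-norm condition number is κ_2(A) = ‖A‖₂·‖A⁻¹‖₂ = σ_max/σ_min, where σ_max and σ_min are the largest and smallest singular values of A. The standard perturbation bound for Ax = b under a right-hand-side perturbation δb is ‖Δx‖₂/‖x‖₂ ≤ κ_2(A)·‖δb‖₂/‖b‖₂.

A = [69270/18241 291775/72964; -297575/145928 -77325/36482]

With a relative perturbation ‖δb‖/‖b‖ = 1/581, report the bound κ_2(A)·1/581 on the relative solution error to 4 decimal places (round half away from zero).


AᵀA = [1369011025/73685056 359359875/18421264; 359359875/18421264 377333125/18421264]; tr = 3422525/87616, det = 15625/1401856
λ_max, λ_min = (3422525/87616 ± √11713335125625/7676563456)/2 = 625/16, 25/87616
so κ_2 = √((625/16) / (25/87616)) = 370.0000
bound on ‖Δx‖/‖x‖: κ·ε = 370.0000·1/581 = 0.6368

0.6368


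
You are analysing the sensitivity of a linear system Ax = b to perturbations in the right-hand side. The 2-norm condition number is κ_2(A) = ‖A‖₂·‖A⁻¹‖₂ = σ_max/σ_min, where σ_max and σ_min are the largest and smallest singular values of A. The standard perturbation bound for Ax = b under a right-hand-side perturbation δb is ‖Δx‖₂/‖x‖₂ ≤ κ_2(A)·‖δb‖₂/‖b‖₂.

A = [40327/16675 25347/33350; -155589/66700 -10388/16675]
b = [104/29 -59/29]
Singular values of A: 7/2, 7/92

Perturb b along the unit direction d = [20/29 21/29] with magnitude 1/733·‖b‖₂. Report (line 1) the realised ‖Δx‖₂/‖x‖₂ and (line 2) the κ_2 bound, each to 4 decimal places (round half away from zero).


from the listed singular values, σ₁ = 7/2, σ_n = 7/92
κ_2(A) = (7/2) / (7/92) = 46.0000
bound on ‖Δx‖/‖x‖: κ·ε = 46.0000·1/733 = 0.0628
solve Ax = b  →  x = [-2.5829 12.9371]
2-norm of b is 4.1231; of x, 13.1925
Δx = A⁻¹·δb where δb = 1/733·4.1231·d; ‖Δx‖ = 0.0739
realised ‖Δx‖/‖x‖ = 0.0056
tightness: 0.0056 against a bound of 0.0628 (unrounded ratio ≈ 0.0893)

0.0056
0.0628


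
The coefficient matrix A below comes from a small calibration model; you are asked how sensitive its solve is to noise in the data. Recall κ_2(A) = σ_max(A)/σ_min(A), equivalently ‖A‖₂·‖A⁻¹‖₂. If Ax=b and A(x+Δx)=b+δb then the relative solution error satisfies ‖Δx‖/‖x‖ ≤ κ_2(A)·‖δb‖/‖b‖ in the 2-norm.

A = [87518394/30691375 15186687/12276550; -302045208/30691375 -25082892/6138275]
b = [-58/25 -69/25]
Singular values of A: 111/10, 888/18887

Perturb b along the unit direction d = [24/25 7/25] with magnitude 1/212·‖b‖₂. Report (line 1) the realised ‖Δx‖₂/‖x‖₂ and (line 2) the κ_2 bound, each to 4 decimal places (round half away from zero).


0.0057
1.1136

from the listed singular values, σ₁ = 111/10, σ_n = 888/18887
condition number: (111/10) ÷ (888/18887) = 236.0875
perturbation bound = 236.0875·1/212 = 1.1136
solve Ax = b  →  x = [24.7076 -58.8299]
2-norm of b is 3.6056; of x, 63.8077
Δx = A⁻¹·δb where δb = 1/212·3.6056·d; ‖Δx‖ = 0.3617
realised ‖Δx‖/‖x‖ = 0.0057
so the bound overstates the realised error by a factor of ≈ 196.4375 (computed from the unrounded values)


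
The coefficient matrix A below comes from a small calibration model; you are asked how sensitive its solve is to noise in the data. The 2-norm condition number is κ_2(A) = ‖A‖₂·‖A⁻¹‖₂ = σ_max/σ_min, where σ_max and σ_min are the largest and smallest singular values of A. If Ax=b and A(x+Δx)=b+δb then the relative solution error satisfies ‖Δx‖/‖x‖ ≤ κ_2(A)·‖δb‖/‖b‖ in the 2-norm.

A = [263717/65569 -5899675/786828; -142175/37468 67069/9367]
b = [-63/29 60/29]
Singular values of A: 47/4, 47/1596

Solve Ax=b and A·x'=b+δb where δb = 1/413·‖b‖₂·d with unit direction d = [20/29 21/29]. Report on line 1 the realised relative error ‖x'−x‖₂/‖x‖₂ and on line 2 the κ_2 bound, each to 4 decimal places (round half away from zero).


0.9661
0.9661

largest singular value 47/4, smallest 47/1596
κ = σ_max/σ_min = (47/4)/(47/1596) = 399.0000
κ_2(A)·‖δb‖/‖b‖ = 0.9661
solve Ax = b  →  x = [-0.1202 0.2253]
‖b‖ = 3.0000, ‖x‖ = 0.2553
re-solving with b+δb shifts x by Δx of norm 0.2467
realised ‖Δx‖/‖x‖ = 0.9661
tightness: 0.9661 against a bound of 0.9661; the bound is attained (ratio 1)


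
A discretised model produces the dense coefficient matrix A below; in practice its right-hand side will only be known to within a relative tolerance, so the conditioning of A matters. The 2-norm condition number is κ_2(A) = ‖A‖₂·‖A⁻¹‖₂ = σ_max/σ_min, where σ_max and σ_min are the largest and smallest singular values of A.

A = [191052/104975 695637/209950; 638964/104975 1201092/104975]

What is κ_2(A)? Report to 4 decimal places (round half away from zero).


AᵀA = [711641376/17631601 1334249550/17631601; 1334249550/17631601 10007038089/70526404]; tr = 44476137/244036, det = 26244/61009
λ_max, λ_min = (44476137/244036 ± √1978024290750225/59553569296)/2 = 729/4, 144/61009
σ_max=√(729/4)=(27/2), σ_min=√(144/61009)=(12/247) → κ = 277.8750

277.8750


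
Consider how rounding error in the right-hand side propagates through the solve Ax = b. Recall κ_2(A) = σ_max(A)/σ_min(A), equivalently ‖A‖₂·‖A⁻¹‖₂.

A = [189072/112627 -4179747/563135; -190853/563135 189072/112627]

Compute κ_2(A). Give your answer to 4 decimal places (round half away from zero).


201.0000

M = AᵀA = [553319689/188650225 -98317440/7546009; -98317440/7546009 10924444089/188650225]. tr(M)=6827938/112225, det(M)=257049/2805625
solving λ² − 6827938/112225·λ + 257049/2805625 = 0 gives λ = 1521/25, 169/112225
κ_2(A) = √(λ_max/λ_min) = √((1521/25) / (169/112225)) = 201.0000


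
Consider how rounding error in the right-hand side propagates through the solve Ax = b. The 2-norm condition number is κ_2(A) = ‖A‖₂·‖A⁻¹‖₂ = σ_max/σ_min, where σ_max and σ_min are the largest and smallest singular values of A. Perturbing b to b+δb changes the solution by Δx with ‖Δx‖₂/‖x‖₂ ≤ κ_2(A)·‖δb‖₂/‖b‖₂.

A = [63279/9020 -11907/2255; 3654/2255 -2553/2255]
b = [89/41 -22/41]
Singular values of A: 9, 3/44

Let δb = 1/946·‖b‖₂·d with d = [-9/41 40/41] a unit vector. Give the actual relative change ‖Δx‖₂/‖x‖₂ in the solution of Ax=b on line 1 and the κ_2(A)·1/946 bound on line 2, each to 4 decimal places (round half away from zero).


from the listed singular values, σ₁ = 9, σ_n = 3/44
κ = σ_max/σ_min = 9/(3/44) = 132.0000
κ_2(A)·‖δb‖/‖b‖ = 0.1395
solve Ax = b  →  x = [-8.6222 -11.8667]
‖b‖₂ = 2.2361 and ‖x‖₂ = 14.6684
re-solving with b+δb shifts x by Δx of norm 0.0347
dividing the unrounded norms, ‖Δx‖/‖x‖ = 0.0024
so the bound overstates the realised error by a factor of ≈ 59.0390 (computed from the unrounded values)

0.0024
0.1395


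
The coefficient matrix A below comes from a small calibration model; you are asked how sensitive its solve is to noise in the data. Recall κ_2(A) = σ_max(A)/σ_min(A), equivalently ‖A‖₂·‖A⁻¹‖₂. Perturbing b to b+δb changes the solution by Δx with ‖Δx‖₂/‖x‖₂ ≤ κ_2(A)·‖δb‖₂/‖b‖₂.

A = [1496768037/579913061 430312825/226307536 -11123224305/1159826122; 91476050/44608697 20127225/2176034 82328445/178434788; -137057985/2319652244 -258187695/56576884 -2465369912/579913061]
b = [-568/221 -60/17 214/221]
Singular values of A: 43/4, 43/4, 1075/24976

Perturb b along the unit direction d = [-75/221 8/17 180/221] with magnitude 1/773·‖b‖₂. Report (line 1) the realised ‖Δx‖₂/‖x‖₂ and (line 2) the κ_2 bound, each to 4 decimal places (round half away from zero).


0.3231
0.3231

largest singular value 43/4, smallest 1075/24976
κ = σ_max/σ_min = (43/4)/(1075/24976) = 249.7600
perturbation bound = 249.7600·1/773 = 0.3231
solve Ax = b  →  x = [-0.1205 -0.3630 0.1636]
‖b‖₂ = 4.4721 and ‖x‖₂ = 0.4160
with δb = [-0.0020 0.0027 0.0047], A·Δx = δb → ‖Δx‖ = 0.1344
realised ‖Δx‖/‖x‖ = 0.3231
tightness: 0.3231 against a bound of 0.3231; the bound is attained (ratio 1)


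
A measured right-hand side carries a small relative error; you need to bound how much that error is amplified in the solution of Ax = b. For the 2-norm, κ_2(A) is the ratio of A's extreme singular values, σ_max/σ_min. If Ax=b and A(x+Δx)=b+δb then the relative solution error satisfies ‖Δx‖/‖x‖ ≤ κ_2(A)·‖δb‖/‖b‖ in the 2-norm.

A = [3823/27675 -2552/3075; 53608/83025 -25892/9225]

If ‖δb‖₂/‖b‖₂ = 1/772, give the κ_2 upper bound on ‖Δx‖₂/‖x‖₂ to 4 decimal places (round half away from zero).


0.0787

form AᵀA = [4808569/11029041 -2361320/1225449; -2361320/1225449 1166416/136161] with trace 59065/6561 and determinant 16/729
λ_max, λ_min = (59065/6561 ± √3484895089/43046721)/2 = 9, 16/6561
κ_2(A) = √(λ_max/λ_min) = √(9 / (16/6561)) = 60.7500
perturbation bound = 60.7500·1/772 = 0.0787


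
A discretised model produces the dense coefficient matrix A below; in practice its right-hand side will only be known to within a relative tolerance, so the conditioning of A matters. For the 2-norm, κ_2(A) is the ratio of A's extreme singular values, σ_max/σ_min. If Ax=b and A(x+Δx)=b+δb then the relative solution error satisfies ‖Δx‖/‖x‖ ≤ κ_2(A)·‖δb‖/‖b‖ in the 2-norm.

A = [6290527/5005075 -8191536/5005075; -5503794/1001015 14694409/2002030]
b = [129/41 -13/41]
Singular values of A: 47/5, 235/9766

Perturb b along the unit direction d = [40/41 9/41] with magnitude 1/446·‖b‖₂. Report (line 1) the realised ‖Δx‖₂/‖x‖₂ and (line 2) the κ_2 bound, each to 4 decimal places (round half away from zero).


from the listed singular values, σ₁ = 47/5, σ_n = 235/9766
condition number: (47/5) ÷ (235/9766) = 390.6400
worst-case relative error ≤ 390.6400 × 1/446 = 0.8759
solve Ax = b  →  x = [99.8017 74.7183]
2-norm of b is 3.1623; of x, 124.6724
Δx = A⁻¹·δb where δb = 1/446·3.1623·d; ‖Δx‖ = 0.2947
realised ‖Δx‖/‖x‖ = 0.0024
so the bound overstates the realised error by a factor of ≈ 370.5938 (computed from the unrounded values)

0.0024
0.8759


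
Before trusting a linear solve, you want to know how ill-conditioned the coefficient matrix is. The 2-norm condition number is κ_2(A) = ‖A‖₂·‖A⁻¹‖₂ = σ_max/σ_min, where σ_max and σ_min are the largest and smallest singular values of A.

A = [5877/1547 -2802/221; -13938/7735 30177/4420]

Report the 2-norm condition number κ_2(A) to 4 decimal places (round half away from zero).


72.8000

M = AᵀA = [3660021/207025 -3576717/59150; -3576717/59150 14017761/67600]. tr(M)=29817225/132496, det(M)=1265625/132496
solving λ² − 29817225/132496·λ + 1265625/132496 = 0 gives λ = 225, 5625/132496
κ_2(A) = √(λ_max/λ_min) = √(225 / (5625/132496)) = 72.8000


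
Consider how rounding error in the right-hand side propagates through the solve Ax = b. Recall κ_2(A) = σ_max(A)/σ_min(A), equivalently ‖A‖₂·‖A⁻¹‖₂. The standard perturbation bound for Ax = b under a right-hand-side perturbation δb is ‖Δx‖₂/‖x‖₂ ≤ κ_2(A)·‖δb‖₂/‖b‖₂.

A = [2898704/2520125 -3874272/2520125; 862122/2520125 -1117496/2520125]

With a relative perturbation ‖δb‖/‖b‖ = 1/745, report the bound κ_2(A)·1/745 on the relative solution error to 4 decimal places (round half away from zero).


M = AᵀA = [14633182756/10161648025 -19510057008/10161648025; -19510057008/10161648025 26014049344/10161648025]. tr(M)=1625889284/406465921, det(M)=102400/406465921
solving λ² − 1625889284/406465921·λ + 102400/406465921 = 0 gives λ = 4, 25600/406465921
σ_max=√4=2, σ_min=√(25600/406465921)=(160/20161) → κ = 252.0125
worst-case relative error ≤ 252.0125 × 1/745 = 0.3383

0.3383


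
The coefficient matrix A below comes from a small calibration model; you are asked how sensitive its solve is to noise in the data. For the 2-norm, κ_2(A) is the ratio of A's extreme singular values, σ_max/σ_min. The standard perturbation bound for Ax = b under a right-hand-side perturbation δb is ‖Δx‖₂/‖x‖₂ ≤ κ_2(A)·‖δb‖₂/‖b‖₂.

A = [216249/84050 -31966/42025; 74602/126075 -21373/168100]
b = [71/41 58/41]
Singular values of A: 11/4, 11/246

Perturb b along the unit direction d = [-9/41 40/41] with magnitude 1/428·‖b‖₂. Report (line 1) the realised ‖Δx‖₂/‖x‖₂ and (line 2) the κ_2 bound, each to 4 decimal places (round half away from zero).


0.0052
0.1437

σ_max = 11/4, σ_min = 11/246
condition number: (11/4) ÷ (11/246) = 61.5000
bound on ‖Δx‖/‖x‖: κ·ε = 61.5000·1/428 = 0.1437
solve Ax = b  →  x = [6.9600 21.2655]
‖b‖ = 2.2361, ‖x‖ = 22.3755
with δb = [-0.0011 0.0051], A·Δx = δb → ‖Δx‖ = 0.1168
relative error = 0.0052
so the bound overstates the realised error by a factor of ≈ 27.5182 (computed from the unrounded values)


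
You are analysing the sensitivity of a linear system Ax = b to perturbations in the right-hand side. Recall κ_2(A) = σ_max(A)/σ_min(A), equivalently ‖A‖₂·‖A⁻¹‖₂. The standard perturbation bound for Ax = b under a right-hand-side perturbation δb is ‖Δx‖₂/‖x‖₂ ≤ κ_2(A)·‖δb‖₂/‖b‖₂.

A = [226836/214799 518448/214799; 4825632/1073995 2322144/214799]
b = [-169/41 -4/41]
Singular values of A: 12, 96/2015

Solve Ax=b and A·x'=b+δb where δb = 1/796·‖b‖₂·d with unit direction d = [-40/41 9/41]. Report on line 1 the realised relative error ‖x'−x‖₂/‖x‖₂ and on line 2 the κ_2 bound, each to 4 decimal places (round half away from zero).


0.0013
0.3164

from the listed singular values, σ₁ = 12, σ_n = 96/2015
condition number: 12 ÷ (96/2015) = 251.8750
worst-case relative error ≤ 251.8750 × 1/796 = 0.3164
solve Ax = b  →  x = [-77.5321 32.2147]
2-norm of b is 4.1231; of x, 83.9584
with δb = [-0.0051 0.0011], A·Δx = δb → ‖Δx‖ = 0.1087
dividing the unrounded norms, ‖Δx‖/‖x‖ = 0.0013
so the bound overstates the realised error by a factor of ≈ 244.3548 (computed from the unrounded values)


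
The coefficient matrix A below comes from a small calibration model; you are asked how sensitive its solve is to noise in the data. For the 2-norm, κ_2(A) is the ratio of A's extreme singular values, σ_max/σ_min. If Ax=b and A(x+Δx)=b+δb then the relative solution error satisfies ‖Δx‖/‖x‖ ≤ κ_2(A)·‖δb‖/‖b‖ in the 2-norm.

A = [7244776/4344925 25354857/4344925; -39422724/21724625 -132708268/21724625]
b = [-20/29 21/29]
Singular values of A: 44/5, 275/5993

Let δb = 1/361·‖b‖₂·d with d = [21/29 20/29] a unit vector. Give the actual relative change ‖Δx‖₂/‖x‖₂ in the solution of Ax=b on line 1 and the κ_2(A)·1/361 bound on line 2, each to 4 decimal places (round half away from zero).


0.5312
0.5312

from the listed singular values, σ₁ = 44/5, σ_n = 275/5993
condition number: (44/5) ÷ (275/5993) = 191.7760
bound on ‖Δx‖/‖x‖: κ·ε = 191.7760·1/361 = 0.5312
solve Ax = b  →  x = [-0.0318 -0.1091]
‖b‖ = 1.0000, ‖x‖ = 0.1136
Δx = A⁻¹·δb where δb = 1/361·1.0000·d; ‖Δx‖ = 0.0604
relative error = 0.5312
tightness: 0.5312 against a bound of 0.5312; the bound is attained (ratio 1)


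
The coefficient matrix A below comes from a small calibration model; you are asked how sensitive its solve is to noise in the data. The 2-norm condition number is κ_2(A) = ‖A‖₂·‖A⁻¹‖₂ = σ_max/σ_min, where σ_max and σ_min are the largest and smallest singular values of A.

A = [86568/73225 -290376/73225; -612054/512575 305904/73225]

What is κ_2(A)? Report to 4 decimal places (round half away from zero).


M = AᵀA = [882065412/312405625 -431855712/44629375; -431855712/44629375 211528512/6375625]. tr(M)=17995140/499849, det(M)=20736/499849
char-poly roots: 36 and 576/499849
so κ_2 = √(36 / (576/499849)) = 176.7500

176.7500


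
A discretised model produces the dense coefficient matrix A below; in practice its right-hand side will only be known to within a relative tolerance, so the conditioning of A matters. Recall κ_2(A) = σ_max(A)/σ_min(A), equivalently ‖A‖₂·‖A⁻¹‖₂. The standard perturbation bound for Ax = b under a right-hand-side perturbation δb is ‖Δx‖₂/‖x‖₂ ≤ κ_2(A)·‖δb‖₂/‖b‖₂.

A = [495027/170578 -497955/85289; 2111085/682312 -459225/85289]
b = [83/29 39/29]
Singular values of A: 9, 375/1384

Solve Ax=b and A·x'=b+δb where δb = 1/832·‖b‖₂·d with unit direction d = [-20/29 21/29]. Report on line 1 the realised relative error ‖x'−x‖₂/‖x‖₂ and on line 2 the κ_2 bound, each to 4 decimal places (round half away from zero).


from the listed singular values, σ₁ = 9, σ_n = 375/1384
κ_2(A) = 9 / (375/1384) = 33.2160
κ_2(A)·‖δb‖/‖b‖ = 0.0399
solve Ax = b  →  x = [-3.0996 -2.0309]
‖b‖ = 3.1623, ‖x‖ = 3.7057
with δb = [-0.0026 0.0028], A·Δx = δb → ‖Δx‖ = 0.0140
dividing the unrounded norms, ‖Δx‖/‖x‖ = 0.0038
tightness: 0.0038 against a bound of 0.0399 (unrounded ratio ≈ 0.0948)

0.0038
0.0399


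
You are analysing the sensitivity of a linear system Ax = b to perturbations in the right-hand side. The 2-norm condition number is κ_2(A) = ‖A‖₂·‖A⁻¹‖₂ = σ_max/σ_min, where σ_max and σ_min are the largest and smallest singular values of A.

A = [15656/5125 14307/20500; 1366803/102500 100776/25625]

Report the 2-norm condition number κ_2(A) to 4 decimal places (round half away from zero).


75.0000

form AᵀA = [1169657689/6250000 21317772/390625; 21317772/390625 99708561/6250000] with trace 1015493/5000 and determinant 1172889/160000
char-poly roots: 3249/16 and 361/10000
κ_2(A) = √(λ_max/λ_min) = √((3249/16) / (361/10000)) = 75.0000


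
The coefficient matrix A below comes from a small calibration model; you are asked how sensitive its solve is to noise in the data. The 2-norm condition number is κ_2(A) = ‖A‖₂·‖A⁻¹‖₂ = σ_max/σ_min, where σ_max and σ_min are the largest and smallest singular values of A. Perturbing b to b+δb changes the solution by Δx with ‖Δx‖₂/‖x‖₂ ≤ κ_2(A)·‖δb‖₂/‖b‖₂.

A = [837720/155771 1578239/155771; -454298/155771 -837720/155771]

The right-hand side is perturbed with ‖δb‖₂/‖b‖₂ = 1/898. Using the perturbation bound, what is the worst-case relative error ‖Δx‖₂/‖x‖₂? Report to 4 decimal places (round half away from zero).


0.3001

form AᵀA = [3142427236/83960569 5891684760/83960569; 5891684760/83960569 11047104289/83960569] with trace 49098725/290521 and determinant 114244/290521
eigenvalues of AᵀA: λ = (tr ± √(tr²−4·det))/2 = 169, 676/290521
so κ_2 = √(169 / (676/290521)) = 269.5000
bound on ‖Δx‖/‖x‖: κ·ε = 269.5000·1/898 = 0.3001


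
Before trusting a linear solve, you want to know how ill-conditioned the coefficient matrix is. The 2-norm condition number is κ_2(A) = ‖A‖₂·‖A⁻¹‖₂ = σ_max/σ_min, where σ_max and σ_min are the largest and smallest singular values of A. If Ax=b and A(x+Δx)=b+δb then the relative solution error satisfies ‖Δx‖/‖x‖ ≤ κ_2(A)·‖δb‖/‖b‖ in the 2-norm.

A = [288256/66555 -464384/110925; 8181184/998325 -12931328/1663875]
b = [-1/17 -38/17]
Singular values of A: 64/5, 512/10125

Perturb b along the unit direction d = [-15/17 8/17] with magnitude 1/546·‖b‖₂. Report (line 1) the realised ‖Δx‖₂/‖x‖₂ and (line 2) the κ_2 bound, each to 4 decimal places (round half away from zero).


0.0041
0.4636

largest singular value 64/5, smallest 512/10125
κ_2(A) = (64/5) / (512/10125) = 253.1250
perturbation bound = 253.1250·1/546 = 0.4636
solve Ax = b  →  x = [-13.7513 -14.2124]
2-norm of b is 2.2361; of x, 19.7760
Δx = A⁻¹·δb where δb = 1/546·2.2361·d; ‖Δx‖ = 0.0810
relative error = 0.0041
so the bound overstates the realised error by a factor of ≈ 113.2045 (computed from the unrounded values)


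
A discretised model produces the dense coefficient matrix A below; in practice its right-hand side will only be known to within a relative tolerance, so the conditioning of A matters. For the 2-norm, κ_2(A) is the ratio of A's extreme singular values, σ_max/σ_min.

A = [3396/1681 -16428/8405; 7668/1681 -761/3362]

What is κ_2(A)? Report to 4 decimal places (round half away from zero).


3.0750

AᵀA = [70331040/2825761 -70377858/14128805; -70377858/14128805 1093994761/282576100]; tr = 4834681/168100, det = 3006756/42025
char-poly roots: 2601/100 and 4624/1681
κ_2(A) = √(λ_max/λ_min) = √((2601/100) / (4624/1681)) = 3.0750


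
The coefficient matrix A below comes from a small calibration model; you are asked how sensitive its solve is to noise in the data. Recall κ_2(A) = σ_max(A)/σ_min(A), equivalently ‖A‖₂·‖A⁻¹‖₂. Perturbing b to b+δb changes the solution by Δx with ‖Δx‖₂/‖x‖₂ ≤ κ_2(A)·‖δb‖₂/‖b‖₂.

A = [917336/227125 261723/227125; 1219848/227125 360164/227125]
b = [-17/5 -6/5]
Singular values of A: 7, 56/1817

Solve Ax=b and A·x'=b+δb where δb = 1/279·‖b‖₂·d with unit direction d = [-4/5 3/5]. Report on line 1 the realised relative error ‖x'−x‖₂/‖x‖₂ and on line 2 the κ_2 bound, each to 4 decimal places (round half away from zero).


0.0065
0.8141

σ_max = 7, σ_min = 56/1817
κ_2(A) = 7 / (56/1817) = 227.1250
bound on ‖Δx‖/‖x‖: κ·ε = 227.1250·1/279 = 0.8141
solve Ax = b  →  x = [-18.5814 62.1771]
2-norm of b is 3.6056; of x, 64.8943
δb = ε·‖b‖·d = [-0.0103 0.0078]; solving A·Δx = δb gives ‖Δx‖ = 0.4193
dividing the unrounded norms, ‖Δx‖/‖x‖ = 0.0065
realised/bound (from unrounded values) ≈ 0.0079


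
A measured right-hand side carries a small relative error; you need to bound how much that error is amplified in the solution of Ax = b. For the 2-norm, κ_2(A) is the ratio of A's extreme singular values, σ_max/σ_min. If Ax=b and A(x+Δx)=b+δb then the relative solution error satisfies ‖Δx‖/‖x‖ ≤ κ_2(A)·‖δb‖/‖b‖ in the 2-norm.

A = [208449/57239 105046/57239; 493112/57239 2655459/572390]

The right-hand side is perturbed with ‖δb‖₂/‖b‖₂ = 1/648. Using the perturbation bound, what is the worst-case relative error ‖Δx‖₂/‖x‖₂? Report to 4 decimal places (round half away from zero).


0.1599

M = AᵀA = [1695919705/19386409 4521911346/96932045; 4521911346/96932045 48254016049/1938640900]. tr(M)=753792341/6708100, det(M)=7890481/6708100
solving λ² − 753792341/6708100·λ + 7890481/6708100 = 0 gives λ = 2809/25, 2809/268324
so κ_2 = √((2809/25) / (2809/268324)) = 103.6000
κ_2(A)·‖δb‖/‖b‖ = 0.1599


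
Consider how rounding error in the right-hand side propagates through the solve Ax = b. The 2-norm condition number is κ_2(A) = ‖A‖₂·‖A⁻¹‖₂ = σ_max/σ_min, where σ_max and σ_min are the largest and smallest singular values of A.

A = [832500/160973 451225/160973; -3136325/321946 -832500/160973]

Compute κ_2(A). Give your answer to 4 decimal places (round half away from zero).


278.5000

form AᵀA = [43628925625/358647844 5817093750/89661961; 5817093750/89661961 3102630625/89661961] with trace 193908125/1240996 and determinant 390625/1240996
char-poly roots: 625/4 and 625/310249
κ = σ_max/σ_min = (25/2)/(25/557) = 278.5000


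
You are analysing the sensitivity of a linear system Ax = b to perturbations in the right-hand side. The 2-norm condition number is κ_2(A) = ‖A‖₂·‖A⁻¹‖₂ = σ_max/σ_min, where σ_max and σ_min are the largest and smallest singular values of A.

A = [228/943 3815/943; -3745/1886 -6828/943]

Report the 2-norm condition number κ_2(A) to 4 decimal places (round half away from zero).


M = AᵀA = [14232961/3556996 13655250/889249; 13655250/889249 61175809/889249]. tr(M)=154037/2116, det(M)=83521/2116
solving λ² − 154037/2116·λ + 83521/2116 = 0 gives λ = 289/4, 289/529
so κ_2 = √((289/4) / (289/529)) = 11.5000

11.5000


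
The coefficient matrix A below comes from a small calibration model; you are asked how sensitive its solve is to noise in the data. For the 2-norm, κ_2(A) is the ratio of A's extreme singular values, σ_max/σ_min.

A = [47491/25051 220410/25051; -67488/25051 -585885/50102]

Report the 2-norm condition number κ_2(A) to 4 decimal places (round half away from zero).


146.6400

AᵀA = [6810025225/627552601 30237594750/627552601; 30237594750/627552601 537583505625/2510210404]; tr = 336004525/1493284, det = 3515625/1493284
eigenvalues of AᵀA: λ = (tr ± √(tr²−4·det))/2 = 225, 15625/1493284
κ = σ_max/σ_min = 15/(125/1222) = 146.6400


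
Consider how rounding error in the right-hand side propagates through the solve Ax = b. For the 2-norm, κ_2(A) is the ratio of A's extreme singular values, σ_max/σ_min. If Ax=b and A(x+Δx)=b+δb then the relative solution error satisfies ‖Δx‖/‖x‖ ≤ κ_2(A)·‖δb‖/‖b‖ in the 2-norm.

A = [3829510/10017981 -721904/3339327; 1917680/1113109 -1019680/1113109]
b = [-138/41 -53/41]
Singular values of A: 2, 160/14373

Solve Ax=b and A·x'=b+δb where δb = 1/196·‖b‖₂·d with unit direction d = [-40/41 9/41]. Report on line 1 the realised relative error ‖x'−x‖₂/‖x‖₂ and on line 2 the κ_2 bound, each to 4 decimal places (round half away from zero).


0.0061
0.9166

from the listed singular values, σ₁ = 2, σ_n = 160/14373
condition number: 2 ÷ (160/14373) = 179.6625
worst-case relative error ≤ 179.6625 × 1/196 = 0.9166
solve Ax = b  →  x = [125.9382 238.2592]
2-norm of b is 3.6056; of x, 269.4956
Δx = A⁻¹·δb where δb = 1/196·3.6056·d; ‖Δx‖ = 1.6525
dividing the unrounded norms, ‖Δx‖/‖x‖ = 0.0061
realised/bound (from unrounded values) ≈ 0.0067


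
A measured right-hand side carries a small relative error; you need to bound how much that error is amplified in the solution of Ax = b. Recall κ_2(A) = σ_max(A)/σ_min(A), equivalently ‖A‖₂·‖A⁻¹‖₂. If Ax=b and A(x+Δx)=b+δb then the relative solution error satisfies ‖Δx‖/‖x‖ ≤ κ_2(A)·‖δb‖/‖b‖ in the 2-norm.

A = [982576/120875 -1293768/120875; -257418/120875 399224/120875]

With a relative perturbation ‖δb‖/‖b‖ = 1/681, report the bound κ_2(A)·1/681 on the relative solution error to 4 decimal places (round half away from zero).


M = AᵀA = [1650751396/23377225 -2198388528/23377225; -2198388528/23377225 2933144704/23377225]. tr(M)=183355844/935089, det(M)=15366400/935089
char-poly roots: 196 and 78400/935089
κ_2(A) = √(λ_max/λ_min) = √(196 / (78400/935089)) = 48.3500
perturbation bound = 48.3500·1/681 = 0.0710

0.0710


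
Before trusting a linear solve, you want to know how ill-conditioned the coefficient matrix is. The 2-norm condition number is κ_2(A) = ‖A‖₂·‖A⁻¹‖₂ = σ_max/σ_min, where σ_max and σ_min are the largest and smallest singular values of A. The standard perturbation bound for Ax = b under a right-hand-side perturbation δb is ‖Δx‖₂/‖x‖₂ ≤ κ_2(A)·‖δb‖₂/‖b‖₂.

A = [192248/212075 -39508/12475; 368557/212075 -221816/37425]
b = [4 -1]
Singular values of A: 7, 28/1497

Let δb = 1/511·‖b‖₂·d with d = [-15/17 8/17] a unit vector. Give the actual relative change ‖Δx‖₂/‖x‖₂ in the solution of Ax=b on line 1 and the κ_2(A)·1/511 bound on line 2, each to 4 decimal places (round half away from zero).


0.0020
0.7324

from the listed singular values, σ₁ = 7, σ_n = 28/1497
condition number: 7 ÷ (28/1497) = 374.2500
κ_2(A)·‖δb‖/‖b‖ = 0.7324
solve Ax = b  →  x = [-205.2629 -60.0171]
2-norm of b is 4.1231; of x, 213.8572
with δb = [-0.0071 0.0038], A·Δx = δb → ‖Δx‖ = 0.4314
realised ‖Δx‖/‖x‖ = 0.0020
tightness: 0.0020 against a bound of 0.7324 (unrounded ratio ≈ 0.0028)


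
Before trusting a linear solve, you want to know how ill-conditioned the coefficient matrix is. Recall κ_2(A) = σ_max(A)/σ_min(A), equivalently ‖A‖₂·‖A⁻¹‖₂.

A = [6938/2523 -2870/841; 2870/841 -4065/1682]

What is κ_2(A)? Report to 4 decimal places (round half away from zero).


7.2000

form AᵀA = [145384/7569 -44485/2523; -44485/2523 58825/3364] with trace 1321/36 and determinant 25
solving λ² − 1321/36·λ + 25 = 0 gives λ = 36, 25/36
so κ_2 = √(36 / (25/36)) = 7.2000


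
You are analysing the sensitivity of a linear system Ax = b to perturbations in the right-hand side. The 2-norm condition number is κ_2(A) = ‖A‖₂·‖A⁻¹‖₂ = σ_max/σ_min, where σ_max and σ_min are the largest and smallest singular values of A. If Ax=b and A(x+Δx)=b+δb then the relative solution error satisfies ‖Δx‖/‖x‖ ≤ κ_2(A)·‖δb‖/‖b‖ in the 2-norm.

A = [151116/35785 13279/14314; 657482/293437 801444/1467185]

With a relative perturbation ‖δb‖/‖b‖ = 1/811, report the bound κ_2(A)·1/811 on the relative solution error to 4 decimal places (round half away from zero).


0.1298

form AᵀA = [170223034324/7448553025 1531862010/297942121; 1531862010/297942121 34531472521/29794212100] with trace 425594057/17724100 and determinant 5764801/110775625
solving λ² − 425594057/17724100·λ + 5764801/110775625 = 0 gives λ = 2401/100, 9604/4431025
so κ_2 = √((2401/100) / (9604/4431025)) = 105.2500
κ_2(A)·‖δb‖/‖b‖ = 0.1298


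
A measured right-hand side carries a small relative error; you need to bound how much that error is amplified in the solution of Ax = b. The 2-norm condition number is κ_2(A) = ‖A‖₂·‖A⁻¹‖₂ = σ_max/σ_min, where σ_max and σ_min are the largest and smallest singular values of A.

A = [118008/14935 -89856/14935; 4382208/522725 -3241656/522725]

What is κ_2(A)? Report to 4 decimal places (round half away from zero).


144.2000

AᵀA = [43118858304/324900625 -32336713728/324900625; -32336713728/324900625 24255775296/324900625]; tr = 2694985344/12996025, det = 26873856/12996025
char-poly roots: 5184/25 and 5184/519841
σ_max=√(5184/25)=(72/5), σ_min=√(5184/519841)=(72/721) → κ = 144.2000


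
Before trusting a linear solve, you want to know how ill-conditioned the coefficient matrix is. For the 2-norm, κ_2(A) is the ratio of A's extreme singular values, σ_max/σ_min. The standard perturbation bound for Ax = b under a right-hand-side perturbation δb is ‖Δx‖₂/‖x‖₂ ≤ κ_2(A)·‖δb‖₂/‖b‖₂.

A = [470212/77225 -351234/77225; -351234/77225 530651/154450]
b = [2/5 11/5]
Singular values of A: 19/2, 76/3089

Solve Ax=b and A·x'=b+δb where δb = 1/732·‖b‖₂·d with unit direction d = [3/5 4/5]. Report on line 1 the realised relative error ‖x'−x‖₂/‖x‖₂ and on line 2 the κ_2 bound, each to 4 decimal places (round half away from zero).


from the listed singular values, σ₁ = 19/2, σ_n = 76/3089
κ = σ_max/σ_min = (19/2)/(76/3089) = 386.1250
perturbation bound = 386.1250·1/732 = 0.5275
solve Ax = b  →  x = [48.6895 65.0947]
‖b‖₂ = 2.2361 and ‖x‖₂ = 81.2895
with δb = [0.0018 0.0024], A·Δx = δb → ‖Δx‖ = 0.1242
relative error = 0.0015
realised/bound (from unrounded values) ≈ 0.0029

0.0015
0.5275


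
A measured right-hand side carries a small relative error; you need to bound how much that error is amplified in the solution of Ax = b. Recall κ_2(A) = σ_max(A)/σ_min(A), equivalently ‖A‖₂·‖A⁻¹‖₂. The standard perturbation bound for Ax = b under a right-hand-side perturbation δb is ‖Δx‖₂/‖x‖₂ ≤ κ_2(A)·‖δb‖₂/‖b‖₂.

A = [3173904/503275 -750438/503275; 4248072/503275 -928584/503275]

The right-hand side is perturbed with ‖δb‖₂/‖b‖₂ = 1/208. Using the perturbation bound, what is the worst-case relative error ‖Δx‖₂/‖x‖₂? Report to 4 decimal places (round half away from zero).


0.5901

form AᵀA = [1124791292736/10131429025 -10122415776/405257161; -10122415776/405257161 57017017476/10131429025] with trace 703038852/6027025 and determinant 136048896/150675625
λ_max, λ_min = (703038852/6027025 ± √19765297288235664/1453001214025)/2 = 2916/25, 46656/6027025
κ_2(A) = √(λ_max/λ_min) = √((2916/25) / (46656/6027025)) = 122.7500
κ_2(A)·‖δb‖/‖b‖ = 0.5901


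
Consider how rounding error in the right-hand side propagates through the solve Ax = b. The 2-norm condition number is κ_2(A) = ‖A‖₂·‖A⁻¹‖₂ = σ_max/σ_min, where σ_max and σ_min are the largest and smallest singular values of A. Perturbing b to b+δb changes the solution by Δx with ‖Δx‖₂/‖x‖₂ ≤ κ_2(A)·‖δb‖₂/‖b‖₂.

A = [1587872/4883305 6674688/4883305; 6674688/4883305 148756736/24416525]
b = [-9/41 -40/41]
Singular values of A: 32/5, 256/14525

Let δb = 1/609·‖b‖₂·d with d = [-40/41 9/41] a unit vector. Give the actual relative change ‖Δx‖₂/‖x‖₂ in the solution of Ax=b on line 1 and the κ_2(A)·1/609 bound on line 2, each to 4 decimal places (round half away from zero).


0.5963
0.5963

σ_max = 32/5, σ_min = 256/14525
κ = σ_max/σ_min = (32/5)/(256/14525) = 363.1250
κ_2(A)·‖δb‖/‖b‖ = 0.5963
solve Ax = b  →  x = [-0.0343 -0.1524]
‖b‖₂ = 1.0000 and ‖x‖₂ = 0.1563
Δx = A⁻¹·δb where δb = 1/609·1.0000·d; ‖Δx‖ = 0.0932
realised ‖Δx‖/‖x‖ = 0.5963
realised/bound = 1 exactly: the bound is attained for this b and d


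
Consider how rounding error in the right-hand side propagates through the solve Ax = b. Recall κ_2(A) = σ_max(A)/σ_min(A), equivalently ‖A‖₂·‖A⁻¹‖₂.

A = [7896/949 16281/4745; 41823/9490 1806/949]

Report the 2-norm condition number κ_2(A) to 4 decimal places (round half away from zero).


AᵀA = [7983844929/90060100 33264189/900601; 33264189/900601 346611861/22515025]; tr = 55445517/532900, det = 6765201/13322500
eigenvalues of AᵀA: λ = (tr ± √(tr²−4·det))/2 = 2601/25, 2601/532900
κ_2(A) = √(λ_max/λ_min) = √((2601/25) / (2601/532900)) = 146.0000

146.0000


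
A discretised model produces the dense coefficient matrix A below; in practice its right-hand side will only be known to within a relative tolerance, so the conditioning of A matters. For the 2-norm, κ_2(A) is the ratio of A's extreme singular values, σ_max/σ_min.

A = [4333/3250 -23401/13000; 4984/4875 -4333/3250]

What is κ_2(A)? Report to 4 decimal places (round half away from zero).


M = AᵀA = [10733401/3802500 -19078199/5070000; -19078199/5070000 33920201/6760000]. tr(M)=19080649/2433600, det(M)=2401/608400
solving λ² − 19080649/2433600·λ + 2401/608400 = 0 gives λ = 196/25, 49/97344
so κ_2 = √((196/25) / (49/97344)) = 124.8000

124.8000
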